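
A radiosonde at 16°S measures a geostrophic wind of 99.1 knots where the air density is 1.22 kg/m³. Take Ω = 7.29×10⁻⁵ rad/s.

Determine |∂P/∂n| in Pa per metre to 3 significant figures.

Coriolis parameter at 16°S:
f = 2Ω sin φ = 2 × 7.29×10⁻⁵ × sin 16° = 4.02×10⁻⁵ s⁻¹
Wind speed in SI: 99.1 knots = 51.0 m/s
Geostrophic balance rearranged: |∂P/∂n| = f ρ V_g
|∂P/∂n| = 4.02×10⁻⁵ × 1.22 × 51.0 = 2.50×10⁻³ Pa/m

2.50×10⁻³ Pa/m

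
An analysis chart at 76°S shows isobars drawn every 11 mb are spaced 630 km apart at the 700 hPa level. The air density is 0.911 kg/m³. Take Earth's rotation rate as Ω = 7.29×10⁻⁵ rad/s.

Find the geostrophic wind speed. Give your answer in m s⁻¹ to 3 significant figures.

Coriolis parameter at 76°S:
f = 2Ω sin φ = 2 × 7.29×10⁻⁵ × sin 76° = 1.41×10⁻⁴ s⁻¹
Pressure gradient: |∂P/∂n| = 1100 Pa / 630000 m = 1.75×10⁻³ Pa/m
Geostrophic balance (pressure-gradient force = Coriolis force):
V_g = (1/(fρ)) |∂P/∂n| = 1.75×10⁻³ / (1.41×10⁻⁴ × 0.911) = 13.5 m/s

13.5 m s⁻¹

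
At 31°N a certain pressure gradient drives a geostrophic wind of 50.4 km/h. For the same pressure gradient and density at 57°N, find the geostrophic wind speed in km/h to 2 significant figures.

With the same pressure gradient and density, V_g ∝ 1/f ∝ 1/sin φ.
V₂ = V₁ · sin φ₁ / sin φ₂ = 50.4 × sin 31° / sin 57°
V₂ = 50.4 × 0.5150/0.8387 = 31 km/h

31 km/h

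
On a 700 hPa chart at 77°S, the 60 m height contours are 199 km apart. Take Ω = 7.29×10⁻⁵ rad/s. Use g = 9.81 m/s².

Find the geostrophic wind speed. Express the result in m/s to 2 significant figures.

Coriolis parameter at 77°S:
f = 2Ω sin φ = 2 × 7.29×10⁻⁵ × sin 77° = 1.42×10⁻⁴ s⁻¹
Height gradient: |∂Z/∂n| = 60 m / 199000 m = 3.02×10⁻⁴
On a pressure surface, geostrophic balance gives V_g = (g/f)|∂Z/∂n|:
V_g = 9.81 × 3.02×10⁻⁴ / 1.42×10⁻⁴ = 20.8 m/s

21 m/s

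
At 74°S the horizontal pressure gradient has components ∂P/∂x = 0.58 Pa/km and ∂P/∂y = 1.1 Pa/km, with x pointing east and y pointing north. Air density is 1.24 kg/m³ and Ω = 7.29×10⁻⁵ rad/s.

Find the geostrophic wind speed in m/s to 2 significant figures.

7.2 m/s

Coriolis parameter at 74°S:
f = 2Ω sin φ = 2 × 7.29×10⁻⁵ × sin 74° = 1.40×10⁻⁴ s⁻¹
In the Southern Hemisphere f is negative: f = −1.40×10⁻⁴ s⁻¹.
Component geostrophic relations (x east, y north):
u_g = −(1/(fρ)) ∂P/∂y,  v_g = (1/(fρ)) ∂P/∂x
u_g = −(1.1×10⁻³)/(−1.40×10⁻⁴ × 1.24) = 6.33 m/s;  v_g = (0.58×10⁻³)/(−1.40×10⁻⁴ × 1.24) = −3.34 m/s
|V_g| = √(u_g² + v_g²) = 7.16 m/s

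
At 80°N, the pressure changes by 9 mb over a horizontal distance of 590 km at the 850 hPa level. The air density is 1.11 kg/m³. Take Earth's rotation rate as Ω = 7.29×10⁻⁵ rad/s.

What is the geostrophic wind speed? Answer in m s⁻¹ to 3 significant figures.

9.57 m s⁻¹

Coriolis parameter at 80°N:
f = 2Ω sin φ = 2 × 7.29×10⁻⁵ × sin 80° = 1.44×10⁻⁴ s⁻¹
Pressure gradient: |∂P/∂n| = 900 Pa / 590000 m = 1.53×10⁻³ Pa/m
Geostrophic balance (pressure-gradient force = Coriolis force):
V_g = (1/(fρ)) |∂P/∂n| = 1.53×10⁻³ / (1.44×10⁻⁴ × 1.11) = 9.57 m/s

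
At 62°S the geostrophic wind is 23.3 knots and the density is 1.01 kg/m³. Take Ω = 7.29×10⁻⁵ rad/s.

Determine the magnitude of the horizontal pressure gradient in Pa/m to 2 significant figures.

1.6×10⁻³ Pa/m

Coriolis parameter at 62°S:
f = 2Ω sin φ = 2 × 7.29×10⁻⁵ × sin 62° = 1.29×10⁻⁴ s⁻¹
Wind speed in SI: 23.3 knots = 12.0 m/s
Geostrophic balance rearranged: |∂P/∂n| = f ρ V_g
|∂P/∂n| = 1.29×10⁻⁴ × 1.01 × 12.0 = 1.56×10⁻³ Pa/m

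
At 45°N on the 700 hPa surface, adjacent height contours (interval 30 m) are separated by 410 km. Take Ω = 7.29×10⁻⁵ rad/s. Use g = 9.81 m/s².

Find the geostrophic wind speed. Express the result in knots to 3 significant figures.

Coriolis parameter at 45°N:
f = 2Ω sin φ = 2 × 7.29×10⁻⁵ × sin 45° = 1.03×10⁻⁴ s⁻¹
Height gradient: |∂Z/∂n| = 30 m / 410000 m = 7.32×10⁻⁵
On a pressure surface, geostrophic balance gives V_g = (g/f)|∂Z/∂n|:
V_g = 9.81 × 7.32×10⁻⁵ / 1.03×10⁻⁴ = 6.96 m/s
Converting: 6.96 m/s × 1.944 = 13.5 knots

13.5 knots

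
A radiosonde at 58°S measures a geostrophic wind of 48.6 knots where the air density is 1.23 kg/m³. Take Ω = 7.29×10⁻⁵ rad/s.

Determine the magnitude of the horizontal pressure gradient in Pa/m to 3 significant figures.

3.80×10⁻³ Pa/m

Coriolis parameter at 58°S:
f = 2Ω sin φ = 2 × 7.29×10⁻⁵ × sin 58° = 1.24×10⁻⁴ s⁻¹
Wind speed in SI: 48.6 knots = 25.0 m/s
Geostrophic balance rearranged: |∂P/∂n| = f ρ V_g
|∂P/∂n| = 1.24×10⁻⁴ × 1.23 × 25.0 = 3.80×10⁻³ Pa/m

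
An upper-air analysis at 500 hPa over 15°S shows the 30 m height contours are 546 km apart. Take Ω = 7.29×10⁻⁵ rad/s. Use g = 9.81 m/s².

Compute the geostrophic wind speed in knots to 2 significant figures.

Coriolis parameter at 15°S:
f = 2Ω sin φ = 2 × 7.29×10⁻⁵ × sin 15° = 3.77×10⁻⁵ s⁻¹
Height gradient: |∂Z/∂n| = 30 m / 546000 m = 5.49×10⁻⁵
On a pressure surface, geostrophic balance gives V_g = (g/f)|∂Z/∂n|:
V_g = 9.81 × 5.49×10⁻⁵ / 3.77×10⁻⁵ = 14.3 m/s
Converting: 14.3 m/s × 1.944 = 28 knots

28 knots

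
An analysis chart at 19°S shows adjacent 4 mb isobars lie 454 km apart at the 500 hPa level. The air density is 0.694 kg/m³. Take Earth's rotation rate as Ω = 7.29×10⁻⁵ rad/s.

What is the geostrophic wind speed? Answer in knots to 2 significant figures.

52 knots

Coriolis parameter at 19°S:
f = 2Ω sin φ = 2 × 7.29×10⁻⁵ × sin 19° = 4.75×10⁻⁵ s⁻¹
Pressure gradient: |∂P/∂n| = 400 Pa / 454000 m = 8.81×10⁻⁴ Pa/m
Geostrophic balance (pressure-gradient force = Coriolis force):
V_g = (1/(fρ)) |∂P/∂n| = 8.81×10⁻⁴ / (4.75×10⁻⁵ × 0.694) = 26.7 m/s
Converting: 26.7 m/s × 1.944 = 52 knots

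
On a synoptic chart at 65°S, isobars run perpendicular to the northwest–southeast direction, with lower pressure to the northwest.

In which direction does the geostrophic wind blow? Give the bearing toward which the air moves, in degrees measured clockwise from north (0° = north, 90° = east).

The pressure-gradient force points toward the northwest (bearing 315°).
Geostrophic balance: in the Southern Hemisphere the Coriolis force deflects motion to the left, so the geostrophic wind blows 90° to the left of the pressure-gradient force (low pressure on the right).
Rotating 315° by 90° counterclockwise gives 225° — the wind blows toward the southwest.

225°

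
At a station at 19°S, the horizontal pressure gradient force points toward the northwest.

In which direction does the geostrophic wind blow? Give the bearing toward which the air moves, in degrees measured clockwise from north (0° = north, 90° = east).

225°

The pressure-gradient force points toward the northwest (bearing 315°).
Geostrophic balance: in the Southern Hemisphere the Coriolis force deflects motion to the left, so the geostrophic wind blows 90° to the left of the pressure-gradient force (low pressure on the right).
Rotating 315° by 90° counterclockwise gives 225° — the wind blows toward the southwest.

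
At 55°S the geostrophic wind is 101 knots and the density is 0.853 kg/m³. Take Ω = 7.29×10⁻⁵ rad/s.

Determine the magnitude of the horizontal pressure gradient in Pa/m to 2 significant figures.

5.3×10⁻³ Pa/m

Coriolis parameter at 55°S:
f = 2Ω sin φ = 2 × 7.29×10⁻⁵ × sin 55° = 1.19×10⁻⁴ s⁻¹
Wind speed in SI: 101 knots = 52.0 m/s
Geostrophic balance rearranged: |∂P/∂n| = f ρ V_g
|∂P/∂n| = 1.19×10⁻⁴ × 0.853 × 52.0 = 5.29×10⁻³ Pa/m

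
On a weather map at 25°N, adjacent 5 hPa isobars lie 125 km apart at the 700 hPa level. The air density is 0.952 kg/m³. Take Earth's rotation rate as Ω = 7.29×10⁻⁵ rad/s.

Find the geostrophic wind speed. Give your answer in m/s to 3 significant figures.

Coriolis parameter at 25°N:
f = 2Ω sin φ = 2 × 7.29×10⁻⁵ × sin 25° = 6.16×10⁻⁵ s⁻¹
Pressure gradient: |∂P/∂n| = 500 Pa / 125000 m = 4.00×10⁻³ Pa/m
Geostrophic balance (pressure-gradient force = Coriolis force):
V_g = (1/(fρ)) |∂P/∂n| = 4.00×10⁻³ / (6.16×10⁻⁵ × 0.952) = 68.2 m/s

68.2 m/s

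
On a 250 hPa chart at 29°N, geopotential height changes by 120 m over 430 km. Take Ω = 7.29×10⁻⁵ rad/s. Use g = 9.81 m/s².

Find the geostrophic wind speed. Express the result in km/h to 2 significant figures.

Coriolis parameter at 29°N:
f = 2Ω sin φ = 2 × 7.29×10⁻⁵ × sin 29° = 7.07×10⁻⁵ s⁻¹
Height gradient: |∂Z/∂n| = 120 m / 430000 m = 2.79×10⁻⁴
On a pressure surface, geostrophic balance gives V_g = (g/f)|∂Z/∂n|:
V_g = 9.81 × 2.79×10⁻⁴ / 7.07×10⁻⁵ = 38.7 m/s
Converting: 38.7 m/s × 3.6 = 140 km/h

140 km/h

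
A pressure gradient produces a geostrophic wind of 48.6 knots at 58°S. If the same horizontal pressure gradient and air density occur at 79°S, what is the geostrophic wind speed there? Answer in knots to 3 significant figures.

42.0 knots

With the same pressure gradient and density, V_g ∝ 1/f ∝ 1/sin φ.
V₂ = V₁ · sin φ₁ / sin φ₂ = 48.6 × sin 58° / sin 79°
V₂ = 48.6 × 0.8480/0.9816 = 42.0 knots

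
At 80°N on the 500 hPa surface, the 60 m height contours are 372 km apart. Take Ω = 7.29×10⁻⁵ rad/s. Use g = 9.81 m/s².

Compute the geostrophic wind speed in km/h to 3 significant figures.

Coriolis parameter at 80°N:
f = 2Ω sin φ = 2 × 7.29×10⁻⁵ × sin 80° = 1.44×10⁻⁴ s⁻¹
Height gradient: |∂Z/∂n| = 60 m / 372000 m = 1.61×10⁻⁴
On a pressure surface, geostrophic balance gives V_g = (g/f)|∂Z/∂n|:
V_g = 9.81 × 1.61×10⁻⁴ / 1.44×10⁻⁴ = 11.0 m/s
Converting: 11.0 m/s × 3.6 = 39.7 km/h

39.7 km/h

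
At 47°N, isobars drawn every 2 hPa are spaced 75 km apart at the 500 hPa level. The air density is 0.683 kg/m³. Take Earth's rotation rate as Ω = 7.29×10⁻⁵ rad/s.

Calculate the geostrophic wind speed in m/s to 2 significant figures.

37 m/s

Coriolis parameter at 47°N:
f = 2Ω sin φ = 2 × 7.29×10⁻⁵ × sin 47° = 1.07×10⁻⁴ s⁻¹
Pressure gradient: |∂P/∂n| = 200 Pa / 75000 m = 2.67×10⁻³ Pa/m
Geostrophic balance (pressure-gradient force = Coriolis force):
V_g = (1/(fρ)) |∂P/∂n| = 2.67×10⁻³ / (1.07×10⁻⁴ × 0.683) = 36.6 m/s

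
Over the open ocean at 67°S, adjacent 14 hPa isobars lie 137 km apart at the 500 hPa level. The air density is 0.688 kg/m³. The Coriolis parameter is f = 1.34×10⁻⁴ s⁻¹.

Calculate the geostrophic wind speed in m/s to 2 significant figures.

110 m/s

Pressure gradient: |∂P/∂n| = 1400 Pa / 137000 m = 1.02×10⁻² Pa/m
Geostrophic balance (pressure-gradient force = Coriolis force):
V_g = (1/(fρ)) |∂P/∂n| = 1.02×10⁻² / (1.34×10⁻⁴ × 0.688) = 111 m/s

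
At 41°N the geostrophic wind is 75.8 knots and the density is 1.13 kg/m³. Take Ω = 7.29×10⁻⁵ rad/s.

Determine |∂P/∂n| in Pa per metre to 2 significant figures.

Coriolis parameter at 41°N:
f = 2Ω sin φ = 2 × 7.29×10⁻⁵ × sin 41° = 9.57×10⁻⁵ s⁻¹
Wind speed in SI: 75.8 knots = 39.0 m/s
Geostrophic balance rearranged: |∂P/∂n| = f ρ V_g
|∂P/∂n| = 9.57×10⁻⁵ × 1.13 × 39.0 = 4.21×10⁻³ Pa/m

4.2×10⁻³ Pa/m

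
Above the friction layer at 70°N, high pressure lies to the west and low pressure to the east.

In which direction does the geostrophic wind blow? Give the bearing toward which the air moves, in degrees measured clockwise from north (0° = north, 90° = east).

The pressure-gradient force points toward the east (bearing 090°).
Geostrophic balance: in the Northern Hemisphere the Coriolis force deflects motion to the right, so the geostrophic wind blows 90° to the right of the pressure-gradient force (low pressure on the left).
Rotating 090° by 90° clockwise gives 180° — the wind blows toward the south.

180°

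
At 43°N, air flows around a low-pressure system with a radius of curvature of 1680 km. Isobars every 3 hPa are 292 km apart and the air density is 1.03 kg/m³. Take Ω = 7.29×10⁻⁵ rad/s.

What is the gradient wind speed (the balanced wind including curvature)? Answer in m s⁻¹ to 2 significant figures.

9.5 m s⁻¹

Coriolis parameter at 43°N:
f = 2Ω sin φ = 2 × 7.29×10⁻⁵ × sin 43° = 9.94×10⁻⁵ s⁻¹
Pressure gradient: |∂P/∂n| = 300 Pa / 292000 m = 1.03×10⁻³ Pa/m
Geostrophic speed: V_g = |∂P/∂n|/(fρ) = 1.03×10⁻³/(9.94×10⁻⁵ × 1.03) = 10.0 m/s
Around a low, centrifugal force acts outward with Coriolis, so pressure-gradient force balances both:
(1/ρ)|∂P/∂n| = fV + V²/R  →  V² + fR·V − fR·V_g = 0
With fR = 9.94×10⁻⁵ × 1680×10³ m = 167 m/s:
V = [−fR + √((fR)² + 4 fR V_g)]/2 = [−167 + √(167² + 4×167×10)]/2 = 9.49 m/s
Subgeostrophic (V < V_g = 10 m/s), as expected around a low.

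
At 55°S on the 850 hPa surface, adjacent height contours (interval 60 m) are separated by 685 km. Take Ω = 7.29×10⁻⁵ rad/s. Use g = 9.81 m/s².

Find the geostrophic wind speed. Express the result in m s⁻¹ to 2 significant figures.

Coriolis parameter at 55°S:
f = 2Ω sin φ = 2 × 7.29×10⁻⁵ × sin 55° = 1.19×10⁻⁴ s⁻¹
Height gradient: |∂Z/∂n| = 60 m / 685000 m = 8.76×10⁻⁵
On a pressure surface, geostrophic balance gives V_g = (g/f)|∂Z/∂n|:
V_g = 9.81 × 8.76×10⁻⁵ / 1.19×10⁻⁴ = 7.19 m/s

7.2 m s⁻¹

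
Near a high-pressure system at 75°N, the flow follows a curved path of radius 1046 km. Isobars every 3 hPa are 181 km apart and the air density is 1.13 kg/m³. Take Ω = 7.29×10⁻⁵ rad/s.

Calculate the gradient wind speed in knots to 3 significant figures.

21.9 knots

Coriolis parameter at 75°N:
f = 2Ω sin φ = 2 × 7.29×10⁻⁵ × sin 75° = 1.41×10⁻⁴ s⁻¹
Pressure gradient: |∂P/∂n| = 300 Pa / 181000 m = 1.66×10⁻³ Pa/m
Geostrophic speed: V_g = |∂P/∂n|/(fρ) = 1.66×10⁻³/(1.41×10⁻⁴ × 1.13) = 10.4 m/s
Around a high, pressure-gradient force acts outward with centrifugal, so Coriolis balances both:
fV = (1/ρ)|∂P/∂n| + V²/R  →  V² − fR·V + fR·V_g = 0
With fR = 1.41×10⁻⁴ × 1046×10³ m = 147 m/s:
V = [fR − √((fR)² − 4 fR V_g)]/2 = [147 − √(147² − 4×147×10.4)]/2 = 11.3 m/s
Supergeostrophic (V > V_g = 10.4 m/s), as expected around a high.
Converting: 11.3 m/s × 1.944 = 21.9 knots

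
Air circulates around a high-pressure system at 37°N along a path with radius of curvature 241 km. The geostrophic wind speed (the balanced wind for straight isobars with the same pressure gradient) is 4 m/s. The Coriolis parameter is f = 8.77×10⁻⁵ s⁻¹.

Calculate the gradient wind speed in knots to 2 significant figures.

Around a high, pressure-gradient force acts outward with centrifugal, so Coriolis balances both:
fV = (1/ρ)|∂P/∂n| + V²/R  →  V² − fR·V + fR·V_g = 0
With fR = 8.77×10⁻⁵ × 241×10³ m = 21.1 m/s:
V = [fR − √((fR)² − 4 fR V_g)]/2 = [21.1 − √(21.1² − 4×21.1×4)]/2 = 5.36 m/s
Supergeostrophic (V > V_g = 4 m/s), as expected around a high.
Converting: 5.36 m/s × 1.944 = 10 knots

10 knots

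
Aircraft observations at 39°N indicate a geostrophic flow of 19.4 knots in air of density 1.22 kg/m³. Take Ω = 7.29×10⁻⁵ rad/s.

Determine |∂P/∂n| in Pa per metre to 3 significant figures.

1.12×10⁻³ Pa/m

Coriolis parameter at 39°N:
f = 2Ω sin φ = 2 × 7.29×10⁻⁵ × sin 39° = 9.18×10⁻⁵ s⁻¹
Wind speed in SI: 19.4 knots = 9.98 m/s
Geostrophic balance rearranged: |∂P/∂n| = f ρ V_g
|∂P/∂n| = 9.18×10⁻⁵ × 1.22 × 9.98 = 1.12×10⁻³ Pa/m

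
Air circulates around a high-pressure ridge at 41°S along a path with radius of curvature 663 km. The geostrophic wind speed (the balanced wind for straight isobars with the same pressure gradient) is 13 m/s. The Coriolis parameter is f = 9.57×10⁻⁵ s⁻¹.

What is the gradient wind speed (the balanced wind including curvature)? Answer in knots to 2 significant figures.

Around a high, pressure-gradient force acts outward with centrifugal, so Coriolis balances both:
fV = (1/ρ)|∂P/∂n| + V²/R  →  V² − fR·V + fR·V_g = 0
With fR = 9.57×10⁻⁵ × 663×10³ m = 63.4 m/s:
V = [fR − √((fR)² − 4 fR V_g)]/2 = [63.4 − √(63.4² − 4×63.4×13)]/2 = 18.2 m/s
Supergeostrophic (V > V_g = 13 m/s), as expected around a high.
Converting: 18.2 m/s × 1.944 = 35 knots

35 knots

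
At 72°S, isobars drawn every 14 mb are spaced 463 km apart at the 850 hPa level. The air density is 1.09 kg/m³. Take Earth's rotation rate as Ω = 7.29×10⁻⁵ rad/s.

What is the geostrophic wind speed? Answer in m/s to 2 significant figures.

Coriolis parameter at 72°S:
f = 2Ω sin φ = 2 × 7.29×10⁻⁵ × sin 72° = 1.39×10⁻⁴ s⁻¹
Pressure gradient: |∂P/∂n| = 1400 Pa / 463000 m = 3.02×10⁻³ Pa/m
Geostrophic balance (pressure-gradient force = Coriolis force):
V_g = (1/(fρ)) |∂P/∂n| = 3.02×10⁻³ / (1.39×10⁻⁴ × 1.09) = 20.0 m/s

20 m/s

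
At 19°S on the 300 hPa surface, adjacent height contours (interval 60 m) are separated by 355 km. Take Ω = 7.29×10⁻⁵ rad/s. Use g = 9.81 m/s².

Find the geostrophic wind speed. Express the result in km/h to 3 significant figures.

126 km/h

Coriolis parameter at 19°S:
f = 2Ω sin φ = 2 × 7.29×10⁻⁵ × sin 19° = 4.75×10⁻⁵ s⁻¹
Height gradient: |∂Z/∂n| = 60 m / 355000 m = 1.69×10⁻⁴
On a pressure surface, geostrophic balance gives V_g = (g/f)|∂Z/∂n|:
V_g = 9.81 × 1.69×10⁻⁴ / 4.75×10⁻⁵ = 34.9 m/s
Converting: 34.9 m/s × 3.6 = 126 km/h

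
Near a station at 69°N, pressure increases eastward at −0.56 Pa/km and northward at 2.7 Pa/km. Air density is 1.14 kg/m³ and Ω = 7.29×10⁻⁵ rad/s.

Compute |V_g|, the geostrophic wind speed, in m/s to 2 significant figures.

18 m/s

Coriolis parameter at 69°N:
f = 2Ω sin φ = 2 × 7.29×10⁻⁵ × sin 69° = 1.36×10⁻⁴ s⁻¹
Component geostrophic relations (x east, y north):
u_g = −(1/(fρ)) ∂P/∂y,  v_g = (1/(fρ)) ∂P/∂x
u_g = −(2.7×10⁻³)/(1.36×10⁻⁴ × 1.14) = −17.4 m/s;  v_g = (−0.56×10⁻³)/(1.36×10⁻⁴ × 1.14) = −3.61 m/s
|V_g| = √(u_g² + v_g²) = 17.8 m/s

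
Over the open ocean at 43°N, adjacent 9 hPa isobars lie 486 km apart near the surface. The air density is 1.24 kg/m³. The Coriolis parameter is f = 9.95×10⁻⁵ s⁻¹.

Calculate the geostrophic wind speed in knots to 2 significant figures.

Pressure gradient: |∂P/∂n| = 900 Pa / 486000 m = 1.85×10⁻³ Pa/m
Geostrophic balance (pressure-gradient force = Coriolis force):
V_g = (1/(fρ)) |∂P/∂n| = 1.85×10⁻³ / (9.95×10⁻⁵ × 1.24) = 15.0 m/s
Converting: 15.0 m/s × 1.944 = 29 knots

29 knots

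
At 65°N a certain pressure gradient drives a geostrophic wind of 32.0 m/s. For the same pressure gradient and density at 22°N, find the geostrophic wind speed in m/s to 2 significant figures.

With the same pressure gradient and density, V_g ∝ 1/f ∝ 1/sin φ.
V₂ = V₁ · sin φ₁ / sin φ₂ = 32.0 × sin 65° / sin 22°
V₂ = 32.0 × 0.9063/0.3746 = 77 m/s

77 m/s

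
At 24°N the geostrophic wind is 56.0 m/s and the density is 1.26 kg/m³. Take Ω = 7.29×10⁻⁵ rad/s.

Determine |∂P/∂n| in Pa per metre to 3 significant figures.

Coriolis parameter at 24°N:
f = 2Ω sin φ = 2 × 7.29×10⁻⁵ × sin 24° = 5.93×10⁻⁵ s⁻¹
Geostrophic balance rearranged: |∂P/∂n| = f ρ V_g
|∂P/∂n| = 5.93×10⁻⁵ × 1.26 × 56.0 = 4.18×10⁻³ Pa/m

4.18×10⁻³ Pa/m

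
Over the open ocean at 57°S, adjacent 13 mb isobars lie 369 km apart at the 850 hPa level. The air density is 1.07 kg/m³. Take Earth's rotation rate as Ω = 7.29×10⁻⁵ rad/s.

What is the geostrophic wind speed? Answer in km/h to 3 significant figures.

96.9 km/h

Coriolis parameter at 57°S:
f = 2Ω sin φ = 2 × 7.29×10⁻⁵ × sin 57° = 1.22×10⁻⁴ s⁻¹
Pressure gradient: |∂P/∂n| = 1300 Pa / 369000 m = 3.52×10⁻³ Pa/m
Geostrophic balance (pressure-gradient force = Coriolis force):
V_g = (1/(fρ)) |∂P/∂n| = 3.52×10⁻³ / (1.22×10⁻⁴ × 1.07) = 26.9 m/s
Converting: 26.9 m/s × 3.6 = 96.9 km/h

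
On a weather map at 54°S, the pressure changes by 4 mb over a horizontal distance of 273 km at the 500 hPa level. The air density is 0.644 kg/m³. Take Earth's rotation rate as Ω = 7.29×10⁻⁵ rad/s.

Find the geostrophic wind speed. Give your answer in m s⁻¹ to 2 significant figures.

Coriolis parameter at 54°S:
f = 2Ω sin φ = 2 × 7.29×10⁻⁵ × sin 54° = 1.18×10⁻⁴ s⁻¹
Pressure gradient: |∂P/∂n| = 400 Pa / 273000 m = 1.47×10⁻³ Pa/m
Geostrophic balance (pressure-gradient force = Coriolis force):
V_g = (1/(fρ)) |∂P/∂n| = 1.47×10⁻³ / (1.18×10⁻⁴ × 0.644) = 19.3 m/s

19 m s⁻¹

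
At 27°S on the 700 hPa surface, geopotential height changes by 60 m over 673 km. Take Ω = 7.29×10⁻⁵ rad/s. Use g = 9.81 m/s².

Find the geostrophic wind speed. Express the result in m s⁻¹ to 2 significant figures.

Coriolis parameter at 27°S:
f = 2Ω sin φ = 2 × 7.29×10⁻⁵ × sin 27° = 6.62×10⁻⁵ s⁻¹
Height gradient: |∂Z/∂n| = 60 m / 673000 m = 8.92×10⁻⁵
On a pressure surface, geostrophic balance gives V_g = (g/f)|∂Z/∂n|:
V_g = 9.81 × 8.92×10⁻⁵ / 6.62×10⁻⁵ = 13.2 m/s

13 m s⁻¹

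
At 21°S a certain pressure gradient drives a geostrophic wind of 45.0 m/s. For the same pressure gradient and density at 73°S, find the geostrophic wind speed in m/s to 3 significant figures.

16.9 m/s

With the same pressure gradient and density, V_g ∝ 1/f ∝ 1/sin φ.
V₂ = V₁ · sin φ₁ / sin φ₂ = 45.0 × sin 21° / sin 73°
V₂ = 45.0 × 0.3584/0.9563 = 16.9 m/s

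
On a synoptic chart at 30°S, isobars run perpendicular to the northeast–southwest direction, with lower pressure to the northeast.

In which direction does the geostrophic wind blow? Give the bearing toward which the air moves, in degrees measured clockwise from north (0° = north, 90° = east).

The pressure-gradient force points toward the northeast (bearing 045°).
Geostrophic balance: in the Southern Hemisphere the Coriolis force deflects motion to the left, so the geostrophic wind blows 90° to the left of the pressure-gradient force (low pressure on the right).
Rotating 045° by 90° counterclockwise gives 315° — the wind blows toward the northwest.

315°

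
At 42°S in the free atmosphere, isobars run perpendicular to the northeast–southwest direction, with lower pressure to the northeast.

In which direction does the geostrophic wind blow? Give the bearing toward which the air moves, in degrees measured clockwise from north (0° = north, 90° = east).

315°

The pressure-gradient force points toward the northeast (bearing 045°).
Geostrophic balance: in the Southern Hemisphere the Coriolis force deflects motion to the left, so the geostrophic wind blows 90° to the left of the pressure-gradient force (low pressure on the right).
Rotating 045° by 90° counterclockwise gives 315° — the wind blows toward the northwest.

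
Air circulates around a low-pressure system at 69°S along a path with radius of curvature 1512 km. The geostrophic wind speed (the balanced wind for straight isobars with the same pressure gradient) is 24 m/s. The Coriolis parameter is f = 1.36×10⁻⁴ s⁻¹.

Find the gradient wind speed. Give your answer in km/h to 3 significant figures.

Around a low, centrifugal force acts outward with Coriolis, so pressure-gradient force balances both:
(1/ρ)|∂P/∂n| = fV + V²/R  →  V² + fR·V − fR·V_g = 0
With fR = 1.36×10⁻⁴ × 1512×10³ m = 206 m/s:
V = [−fR + √((fR)² + 4 fR V_g)]/2 = [−206 + √(206² + 4×206×24)]/2 = 21.7 m/s
Subgeostrophic (V < V_g = 24 m/s), as expected around a low.
Converting: 21.7 m/s × 3.6 = 78.1 km/h

78.1 km/h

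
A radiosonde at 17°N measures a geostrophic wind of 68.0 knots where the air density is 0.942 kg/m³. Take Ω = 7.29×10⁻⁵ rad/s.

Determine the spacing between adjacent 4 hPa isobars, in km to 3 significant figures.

Coriolis parameter at 17°N:
f = 2Ω sin φ = 2 × 7.29×10⁻⁵ × sin 17° = 4.26×10⁻⁵ s⁻¹
Wind speed in SI: 68.0 knots = 35.0 m/s
Geostrophic balance rearranged: |∂P/∂n| = f ρ V_g
|∂P/∂n| = 4.26×10⁻⁵ × 0.942 × 35.0 = 1.40×10⁻³ Pa/m
Isobar spacing: Δn = ΔP/|∂P/∂n| = 400 Pa / 1.40×10⁻³ Pa/m = 284754 m ≈ 285 km

285 km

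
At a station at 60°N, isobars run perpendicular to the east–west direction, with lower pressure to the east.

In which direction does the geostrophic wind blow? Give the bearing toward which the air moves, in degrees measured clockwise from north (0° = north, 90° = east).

180°

The pressure-gradient force points toward the east (bearing 090°).
Geostrophic balance: in the Northern Hemisphere the Coriolis force deflects motion to the right, so the geostrophic wind blows 90° to the right of the pressure-gradient force (low pressure on the left).
Rotating 090° by 90° clockwise gives 180° — the wind blows toward the south.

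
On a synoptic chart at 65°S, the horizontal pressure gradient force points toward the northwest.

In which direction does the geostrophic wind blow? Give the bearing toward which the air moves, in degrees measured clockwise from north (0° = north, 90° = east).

The pressure-gradient force points toward the northwest (bearing 315°).
Geostrophic balance: in the Southern Hemisphere the Coriolis force deflects motion to the left, so the geostrophic wind blows 90° to the left of the pressure-gradient force (low pressure on the right).
Rotating 315° by 90° counterclockwise gives 225° — the wind blows toward the southwest.

225°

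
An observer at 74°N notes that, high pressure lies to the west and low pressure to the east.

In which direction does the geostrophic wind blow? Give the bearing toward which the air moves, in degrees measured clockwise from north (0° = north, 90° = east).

180°

The pressure-gradient force points toward the east (bearing 090°).
Geostrophic balance: in the Northern Hemisphere the Coriolis force deflects motion to the right, so the geostrophic wind blows 90° to the right of the pressure-gradient force (low pressure on the left).
Rotating 090° by 90° clockwise gives 180° — the wind blows toward the south.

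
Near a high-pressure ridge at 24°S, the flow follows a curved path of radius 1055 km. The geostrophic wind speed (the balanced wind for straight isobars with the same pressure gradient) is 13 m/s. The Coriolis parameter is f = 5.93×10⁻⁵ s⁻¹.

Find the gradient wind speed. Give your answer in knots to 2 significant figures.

36 knots

Around a high, pressure-gradient force acts outward with centrifugal, so Coriolis balances both:
fV = (1/ρ)|∂P/∂n| + V²/R  →  V² − fR·V + fR·V_g = 0
With fR = 5.93×10⁻⁵ × 1055×10³ m = 62.6 m/s:
V = [fR − √((fR)² − 4 fR V_g)]/2 = [62.6 − √(62.6² − 4×62.6×13)]/2 = 18.4 m/s
Supergeostrophic (V > V_g = 13 m/s), as expected around a high.
Converting: 18.4 m/s × 1.944 = 36 knots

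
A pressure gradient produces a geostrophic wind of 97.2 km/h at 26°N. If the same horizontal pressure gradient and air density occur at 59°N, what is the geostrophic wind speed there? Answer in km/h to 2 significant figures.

50 km/h

With the same pressure gradient and density, V_g ∝ 1/f ∝ 1/sin φ.
V₂ = V₁ · sin φ₁ / sin φ₂ = 97.2 × sin 26° / sin 59°
V₂ = 97.2 × 0.4384/0.8572 = 50 km/h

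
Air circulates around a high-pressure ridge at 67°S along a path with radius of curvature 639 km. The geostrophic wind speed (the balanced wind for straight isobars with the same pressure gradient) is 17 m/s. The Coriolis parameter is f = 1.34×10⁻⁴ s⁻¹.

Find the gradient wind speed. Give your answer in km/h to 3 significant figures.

Around a high, pressure-gradient force acts outward with centrifugal, so Coriolis balances both:
fV = (1/ρ)|∂P/∂n| + V²/R  →  V² − fR·V + fR·V_g = 0
With fR = 1.34×10⁻⁴ × 639×10³ m = 85.6 m/s:
V = [fR − √((fR)² − 4 fR V_g)]/2 = [85.6 − √(85.6² − 4×85.6×17)]/2 = 23.4 m/s
Supergeostrophic (V > V_g = 17 m/s), as expected around a high.
Converting: 23.4 m/s × 3.6 = 84.2 km/h

84.2 km/h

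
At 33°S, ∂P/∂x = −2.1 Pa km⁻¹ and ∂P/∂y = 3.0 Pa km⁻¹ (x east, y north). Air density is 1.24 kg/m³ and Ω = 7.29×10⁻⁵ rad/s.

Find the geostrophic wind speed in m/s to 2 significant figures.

37 m/s

Coriolis parameter at 33°S:
f = 2Ω sin φ = 2 × 7.29×10⁻⁵ × sin 33° = 7.94×10⁻⁵ s⁻¹
In the Southern Hemisphere f is negative: f = −7.94×10⁻⁵ s⁻¹.
Component geostrophic relations (x east, y north):
u_g = −(1/(fρ)) ∂P/∂y,  v_g = (1/(fρ)) ∂P/∂x
u_g = −(3.0×10⁻³)/(−7.94×10⁻⁵ × 1.24) = 30.5 m/s;  v_g = (−2.1×10⁻³)/(−7.94×10⁻⁵ × 1.24) = 21.3 m/s
|V_g| = √(u_g² + v_g²) = 37.2 m/s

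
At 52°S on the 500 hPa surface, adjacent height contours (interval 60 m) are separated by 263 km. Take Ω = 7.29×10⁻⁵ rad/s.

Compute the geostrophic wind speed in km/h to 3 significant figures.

Coriolis parameter at 52°S:
f = 2Ω sin φ = 2 × 7.29×10⁻⁵ × sin 52° = 1.15×10⁻⁴ s⁻¹
Height gradient: |∂Z/∂n| = 60 m / 263000 m = 2.28×10⁻⁴
On a pressure surface, geostrophic balance gives V_g = (g/f)|∂Z/∂n|:
V_g = 9.81 × 2.28×10⁻⁴ / 1.15×10⁻⁴ = 19.5 m/s
Converting: 19.5 m/s × 3.6 = 70.1 km/h

70.1 km/h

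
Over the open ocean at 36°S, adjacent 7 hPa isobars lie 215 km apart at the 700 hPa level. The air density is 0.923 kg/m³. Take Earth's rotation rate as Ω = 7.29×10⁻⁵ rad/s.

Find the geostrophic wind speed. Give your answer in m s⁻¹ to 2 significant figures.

Coriolis parameter at 36°S:
f = 2Ω sin φ = 2 × 7.29×10⁻⁵ × sin 36° = 8.57×10⁻⁵ s⁻¹
Pressure gradient: |∂P/∂n| = 700 Pa / 215000 m = 3.26×10⁻³ Pa/m
Geostrophic balance (pressure-gradient force = Coriolis force):
V_g = (1/(fρ)) |∂P/∂n| = 3.26×10⁻³ / (8.57×10⁻⁵ × 0.923) = 41.2 m/s

41 m s⁻¹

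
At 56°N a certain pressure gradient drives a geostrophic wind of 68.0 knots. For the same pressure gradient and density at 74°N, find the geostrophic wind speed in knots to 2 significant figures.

With the same pressure gradient and density, V_g ∝ 1/f ∝ 1/sin φ.
V₂ = V₁ · sin φ₁ / sin φ₂ = 68.0 × sin 56° / sin 74°
V₂ = 68.0 × 0.8290/0.9613 = 59 knots

59 knots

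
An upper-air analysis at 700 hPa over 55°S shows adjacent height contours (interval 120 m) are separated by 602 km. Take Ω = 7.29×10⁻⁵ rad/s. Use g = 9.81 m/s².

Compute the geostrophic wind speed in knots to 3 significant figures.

31.8 knots

Coriolis parameter at 55°S:
f = 2Ω sin φ = 2 × 7.29×10⁻⁵ × sin 55° = 1.19×10⁻⁴ s⁻¹
Height gradient: |∂Z/∂n| = 120 m / 602000 m = 1.99×10⁻⁴
On a pressure surface, geostrophic balance gives V_g = (g/f)|∂Z/∂n|:
V_g = 9.81 × 1.99×10⁻⁴ / 1.19×10⁻⁴ = 16.4 m/s
Converting: 16.4 m/s × 1.944 = 31.8 knots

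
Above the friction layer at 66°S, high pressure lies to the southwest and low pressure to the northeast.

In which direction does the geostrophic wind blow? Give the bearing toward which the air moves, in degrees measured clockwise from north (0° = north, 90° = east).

315°

The pressure-gradient force points toward the northeast (bearing 045°).
Geostrophic balance: in the Southern Hemisphere the Coriolis force deflects motion to the left, so the geostrophic wind blows 90° to the left of the pressure-gradient force (low pressure on the right).
Rotating 045° by 90° counterclockwise gives 315° — the wind blows toward the northwest.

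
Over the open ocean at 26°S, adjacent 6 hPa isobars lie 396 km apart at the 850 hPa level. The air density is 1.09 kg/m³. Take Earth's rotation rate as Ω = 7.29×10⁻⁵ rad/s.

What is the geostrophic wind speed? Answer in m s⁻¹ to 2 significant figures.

Coriolis parameter at 26°S:
f = 2Ω sin φ = 2 × 7.29×10⁻⁵ × sin 26° = 6.39×10⁻⁵ s⁻¹
Pressure gradient: |∂P/∂n| = 600 Pa / 396000 m = 1.52×10⁻³ Pa/m
Geostrophic balance (pressure-gradient force = Coriolis force):
V_g = (1/(fρ)) |∂P/∂n| = 1.52×10⁻³ / (6.39×10⁻⁵ × 1.09) = 21.7 m/s

22 m s⁻¹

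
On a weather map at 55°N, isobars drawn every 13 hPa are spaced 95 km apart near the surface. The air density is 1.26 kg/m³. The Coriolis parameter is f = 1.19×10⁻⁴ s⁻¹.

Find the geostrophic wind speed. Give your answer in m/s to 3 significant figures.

Pressure gradient: |∂P/∂n| = 1300 Pa / 95000 m = 1.37×10⁻² Pa/m
Geostrophic balance (pressure-gradient force = Coriolis force):
V_g = (1/(fρ)) |∂P/∂n| = 1.37×10⁻² / (1.19×10⁻⁴ × 1.26) = 91.3 m/s

91.3 m/s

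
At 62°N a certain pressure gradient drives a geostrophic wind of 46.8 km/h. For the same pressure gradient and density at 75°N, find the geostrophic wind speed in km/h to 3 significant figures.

With the same pressure gradient and density, V_g ∝ 1/f ∝ 1/sin φ.
V₂ = V₁ · sin φ₁ / sin φ₂ = 46.8 × sin 62° / sin 75°
V₂ = 46.8 × 0.8829/0.9659 = 42.8 km/h

42.8 km/h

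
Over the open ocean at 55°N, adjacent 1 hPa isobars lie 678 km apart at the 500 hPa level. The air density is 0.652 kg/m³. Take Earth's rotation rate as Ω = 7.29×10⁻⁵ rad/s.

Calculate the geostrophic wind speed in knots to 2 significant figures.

Coriolis parameter at 55°N:
f = 2Ω sin φ = 2 × 7.29×10⁻⁵ × sin 55° = 1.19×10⁻⁴ s⁻¹
Pressure gradient: |∂P/∂n| = 100 Pa / 678000 m = 1.47×10⁻⁴ Pa/m
Geostrophic balance (pressure-gradient force = Coriolis force):
V_g = (1/(fρ)) |∂P/∂n| = 1.47×10⁻⁴ / (1.19×10⁻⁴ × 0.652) = 1.89 m/s
Converting: 1.89 m/s × 1.944 = 3.7 knots

3.7 knots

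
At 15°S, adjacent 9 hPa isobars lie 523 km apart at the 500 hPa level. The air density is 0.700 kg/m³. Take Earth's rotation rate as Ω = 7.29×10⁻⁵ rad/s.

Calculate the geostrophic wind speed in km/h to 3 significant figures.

235 km/h

Coriolis parameter at 15°S:
f = 2Ω sin φ = 2 × 7.29×10⁻⁵ × sin 15° = 3.77×10⁻⁵ s⁻¹
Pressure gradient: |∂P/∂n| = 900 Pa / 523000 m = 1.72×10⁻³ Pa/m
Geostrophic balance (pressure-gradient force = Coriolis force):
V_g = (1/(fρ)) |∂P/∂n| = 1.72×10⁻³ / (3.77×10⁻⁵ × 0.700) = 65.1 m/s
Converting: 65.1 m/s × 3.6 = 235 km/h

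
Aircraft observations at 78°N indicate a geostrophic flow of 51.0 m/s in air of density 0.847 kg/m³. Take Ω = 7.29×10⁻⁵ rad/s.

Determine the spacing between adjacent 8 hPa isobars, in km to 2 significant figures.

Coriolis parameter at 78°N:
f = 2Ω sin φ = 2 × 7.29×10⁻⁵ × sin 78° = 1.43×10⁻⁴ s⁻¹
Geostrophic balance rearranged: |∂P/∂n| = f ρ V_g
|∂P/∂n| = 1.43×10⁻⁴ × 0.847 × 51.0 = 6.16×10⁻³ Pa/m
Isobar spacing: Δn = ΔP/|∂P/∂n| = 800 Pa / 6.16×10⁻³ Pa/m = 129860 m ≈ 130 km

130 km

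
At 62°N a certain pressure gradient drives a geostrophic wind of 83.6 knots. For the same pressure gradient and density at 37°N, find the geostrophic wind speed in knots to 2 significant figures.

With the same pressure gradient and density, V_g ∝ 1/f ∝ 1/sin φ.
V₂ = V₁ · sin φ₁ / sin φ₂ = 83.6 × sin 62° / sin 37°
V₂ = 83.6 × 0.8829/0.6018 = 120 knots

120 knots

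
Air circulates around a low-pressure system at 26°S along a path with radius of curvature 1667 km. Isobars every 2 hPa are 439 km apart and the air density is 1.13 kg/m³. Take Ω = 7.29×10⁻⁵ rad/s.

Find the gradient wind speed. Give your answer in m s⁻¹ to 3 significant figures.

5.97 m s⁻¹

Coriolis parameter at 26°S:
f = 2Ω sin φ = 2 × 7.29×10⁻⁵ × sin 26° = 6.39×10⁻⁵ s⁻¹
Pressure gradient: |∂P/∂n| = 200 Pa / 439000 m = 4.56×10⁻⁴ Pa/m
Geostrophic speed: V_g = |∂P/∂n|/(fρ) = 4.56×10⁻⁴/(6.39×10⁻⁵ × 1.13) = 6.31 m/s
Around a low, centrifugal force acts outward with Coriolis, so pressure-gradient force balances both:
(1/ρ)|∂P/∂n| = fV + V²/R  →  V² + fR·V − fR·V_g = 0
With fR = 6.39×10⁻⁵ × 1667×10³ m = 107 m/s:
V = [−fR + √((fR)² + 4 fR V_g)]/2 = [−107 + √(107² + 4×107×6.31)]/2 = 5.97 m/s
Subgeostrophic (V < V_g = 6.31 m/s), as expected around a low.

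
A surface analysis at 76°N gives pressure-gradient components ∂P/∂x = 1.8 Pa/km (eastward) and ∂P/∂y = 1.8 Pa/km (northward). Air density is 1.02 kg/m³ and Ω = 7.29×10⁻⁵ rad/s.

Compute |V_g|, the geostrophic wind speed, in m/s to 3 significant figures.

Coriolis parameter at 76°N:
f = 2Ω sin φ = 2 × 7.29×10⁻⁵ × sin 76° = 1.41×10⁻⁴ s⁻¹
Component geostrophic relations (x east, y north):
u_g = −(1/(fρ)) ∂P/∂y,  v_g = (1/(fρ)) ∂P/∂x
u_g = −(1.8×10⁻³)/(1.41×10⁻⁴ × 1.02) = −12.5 m/s;  v_g = (1.8×10⁻³)/(1.41×10⁻⁴ × 1.02) = 12.5 m/s
|V_g| = √(u_g² + v_g²) = 17.6 m/s

17.6 m/s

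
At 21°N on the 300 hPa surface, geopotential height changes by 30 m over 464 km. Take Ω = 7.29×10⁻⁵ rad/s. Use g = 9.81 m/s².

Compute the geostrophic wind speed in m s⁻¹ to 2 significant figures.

12 m s⁻¹

Coriolis parameter at 21°N:
f = 2Ω sin φ = 2 × 7.29×10⁻⁵ × sin 21° = 5.23×10⁻⁵ s⁻¹
Height gradient: |∂Z/∂n| = 30 m / 464000 m = 6.47×10⁻⁵
On a pressure surface, geostrophic balance gives V_g = (g/f)|∂Z/∂n|:
V_g = 9.81 × 6.47×10⁻⁵ / 5.23×10⁻⁵ = 12.1 m/s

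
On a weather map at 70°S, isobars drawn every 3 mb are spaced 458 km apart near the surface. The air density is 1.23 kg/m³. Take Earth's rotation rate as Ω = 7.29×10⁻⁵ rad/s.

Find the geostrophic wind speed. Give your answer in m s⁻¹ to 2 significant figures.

Coriolis parameter at 70°S:
f = 2Ω sin φ = 2 × 7.29×10⁻⁵ × sin 70° = 1.37×10⁻⁴ s⁻¹
Pressure gradient: |∂P/∂n| = 300 Pa / 458000 m = 6.55×10⁻⁴ Pa/m
Geostrophic balance (pressure-gradient force = Coriolis force):
V_g = (1/(fρ)) |∂P/∂n| = 6.55×10⁻⁴ / (1.37×10⁻⁴ × 1.23) = 3.89 m/s

3.9 m s⁻¹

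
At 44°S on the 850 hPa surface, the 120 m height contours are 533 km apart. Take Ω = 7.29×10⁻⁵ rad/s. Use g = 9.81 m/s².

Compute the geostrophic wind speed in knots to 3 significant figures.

Coriolis parameter at 44°S:
f = 2Ω sin φ = 2 × 7.29×10⁻⁵ × sin 44° = 1.01×10⁻⁴ s⁻¹
Height gradient: |∂Z/∂n| = 120 m / 533000 m = 2.25×10⁻⁴
On a pressure surface, geostrophic balance gives V_g = (g/f)|∂Z/∂n|:
V_g = 9.81 × 2.25×10⁻⁴ / 1.01×10⁻⁴ = 21.8 m/s
Converting: 21.8 m/s × 1.944 = 42.4 knots

42.4 knots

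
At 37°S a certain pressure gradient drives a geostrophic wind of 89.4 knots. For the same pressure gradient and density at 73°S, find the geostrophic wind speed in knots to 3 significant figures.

With the same pressure gradient and density, V_g ∝ 1/f ∝ 1/sin φ.
V₂ = V₁ · sin φ₁ / sin φ₂ = 89.4 × sin 37° / sin 73°
V₂ = 89.4 × 0.6018/0.9563 = 56.3 knots

56.3 knots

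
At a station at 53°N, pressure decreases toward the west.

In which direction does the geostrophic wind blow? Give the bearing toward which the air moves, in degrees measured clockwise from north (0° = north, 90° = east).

000°

The pressure-gradient force points toward the west (bearing 270°).
Geostrophic balance: in the Northern Hemisphere the Coriolis force deflects motion to the right, so the geostrophic wind blows 90° to the right of the pressure-gradient force (low pressure on the left).
Rotating 270° by 90° clockwise gives 000° — the wind blows toward the north.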